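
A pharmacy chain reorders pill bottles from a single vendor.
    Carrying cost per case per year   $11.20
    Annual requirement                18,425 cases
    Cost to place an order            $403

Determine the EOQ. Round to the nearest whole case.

EOQ = √(2DS/H) = √(2 × 18,425 × 403 / 11.2)
    = √(1,325,941.96) ≈ 1,151.50

1,151 cases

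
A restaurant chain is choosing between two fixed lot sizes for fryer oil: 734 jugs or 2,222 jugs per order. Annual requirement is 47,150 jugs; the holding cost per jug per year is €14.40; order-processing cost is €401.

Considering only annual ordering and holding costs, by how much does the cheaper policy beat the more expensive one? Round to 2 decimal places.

For each Q, cost = (D/Q)·S + (Q/2)·H.
TC(734) = (47,150/734)×401 + (734/2)×14.4 = €31,043.86
TC(2,222) = (47,150/2,222)×401 + (2,222/2)×14.4 = €24,507.47
|ΔTC| = |€31,043.86 − €24,507.47| = €6,536.39

€6,536.39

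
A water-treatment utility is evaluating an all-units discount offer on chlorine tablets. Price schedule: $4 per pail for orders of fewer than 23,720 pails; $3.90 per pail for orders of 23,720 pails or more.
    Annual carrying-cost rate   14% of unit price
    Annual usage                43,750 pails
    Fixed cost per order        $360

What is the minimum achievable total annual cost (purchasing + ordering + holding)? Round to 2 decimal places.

$177,764.56

H₁ = 14%×$4 = $0.5600;  H₂ = 14%×$3.90 = $0.5460
EOQ₁ = √(2×43,750×360/0.5600) = 7,500.00  (< 23,720, feasible at tier 1)
EOQ₂ = √(2×43,750×360/0.5460) = 7,595.55  (< 23,720 → use Q = 23,720 at tier-2 price)
TC(tier 1 (EOQ₁), Q≈7,500.0) = $179,200.00
TC(tier 2, Q≈23,720.0) = $177,764.56
Minimum at tier 2: $177,764.56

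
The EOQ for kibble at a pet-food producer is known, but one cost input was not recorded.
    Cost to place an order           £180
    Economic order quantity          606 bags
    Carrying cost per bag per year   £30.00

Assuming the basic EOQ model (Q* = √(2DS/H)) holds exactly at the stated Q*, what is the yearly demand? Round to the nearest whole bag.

30,603 bags per year

From Q* = √(2DS/H) ⇒ Q*² = 2DS/H.
D = Q²H / (2S) = 606² × 30 / (2 × 180) = 30,603.00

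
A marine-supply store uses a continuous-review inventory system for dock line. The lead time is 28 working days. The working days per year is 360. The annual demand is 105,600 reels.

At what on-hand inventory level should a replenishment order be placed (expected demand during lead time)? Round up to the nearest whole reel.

Daily demand d = 105,600 / 360 = 293.333 reels/day
Demand during lead time = 293.333 × 28 = 8,213.33
Reorder point = 8,213.33 → round up

8,214 reels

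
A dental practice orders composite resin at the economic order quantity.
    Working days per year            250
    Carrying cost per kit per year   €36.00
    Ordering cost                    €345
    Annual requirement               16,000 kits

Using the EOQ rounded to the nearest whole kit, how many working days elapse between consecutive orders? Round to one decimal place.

8.7 days

EOQ = √(2DS/H) = √(2 × 16,000 × 345 / 36)
    = √(306,666.67) ≈ 553.77 → Q = 554 kits
Days between orders = 250 / (D/Q) = 250 / 28.881 ≈ 8.656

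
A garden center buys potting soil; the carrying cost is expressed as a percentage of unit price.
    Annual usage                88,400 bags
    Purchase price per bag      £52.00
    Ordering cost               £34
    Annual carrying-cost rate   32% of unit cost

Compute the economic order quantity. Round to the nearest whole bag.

601 bags

Holding cost per bag per year: H = 32% × £52 = £16.6400
Optimal lot size Q* = (2 × 88,400 × £34 / £16.64)^½ ≈ 601.04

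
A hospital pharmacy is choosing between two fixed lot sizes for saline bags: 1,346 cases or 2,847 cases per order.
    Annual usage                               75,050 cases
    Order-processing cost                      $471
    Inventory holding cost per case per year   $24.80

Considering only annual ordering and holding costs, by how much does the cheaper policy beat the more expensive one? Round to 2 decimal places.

$4,766.55

For each Q, cost = (D/Q)·S + (Q/2)·H.
TC(1,346) = (75,050/1,346)×471 + (1,346/2)×24.8 = $42,952.32
TC(2,847) = (75,050/2,847)×471 + (2,847/2)×24.8 = $47,718.87
|ΔTC| = |$42,952.32 − $47,718.87| = $4,766.55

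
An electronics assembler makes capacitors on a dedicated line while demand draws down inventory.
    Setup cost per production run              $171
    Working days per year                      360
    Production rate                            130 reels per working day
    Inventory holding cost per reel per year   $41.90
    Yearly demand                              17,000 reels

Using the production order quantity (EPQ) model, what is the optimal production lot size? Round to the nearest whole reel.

467 reels

d = 17,000/360 = 47.2222 reels/day;  effective holding cost H(1 − d/p) = 41.9·(1 − 47.2222/130) = 26.67991
Q* = √(2DS / H_eff) = √(2·17,000·171 / 26.67991) ≈ 466.82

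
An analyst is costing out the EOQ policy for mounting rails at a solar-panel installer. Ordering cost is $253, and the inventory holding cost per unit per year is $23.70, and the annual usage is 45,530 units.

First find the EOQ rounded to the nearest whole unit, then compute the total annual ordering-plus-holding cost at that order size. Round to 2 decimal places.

$23,366.75

Optimal lot size Q* = (2 × 45,530 × $253 / $23.7)^½ ≈ 985.94 → Q = 986 units
Orders/yr = 45,530/986 = 46.176; ordering cost = 46.176 × $253 = $11,682.65
Average inventory = 986/2 = 493; holding cost = 493 × $23.7 = $11,684.10
Total = $11,682.65 + $11,684.10 = $23,366.75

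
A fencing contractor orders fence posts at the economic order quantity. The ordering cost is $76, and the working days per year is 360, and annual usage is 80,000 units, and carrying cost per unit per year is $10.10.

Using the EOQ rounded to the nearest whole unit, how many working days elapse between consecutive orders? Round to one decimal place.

Q* = √(2·D·S / H) = √(2·80,000·76 / 10.1) = √1,203,960.4 ≈ 1,097.25 → Q = 1,097 units
Cycle time = (working days × Q)/D = (360 × 1,097) / 80,000 = 4.936 days

4.9 days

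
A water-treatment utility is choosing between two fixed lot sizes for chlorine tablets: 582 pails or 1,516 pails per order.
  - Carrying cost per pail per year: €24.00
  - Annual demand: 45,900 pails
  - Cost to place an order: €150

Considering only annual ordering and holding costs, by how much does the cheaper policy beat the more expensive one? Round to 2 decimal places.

€3,919.66

For each Q, cost = (D/Q)·S + (Q/2)·H.
TC(582) = (45,900/582)×150 + (582/2)×24 = €18,813.90
TC(1,516) = (45,900/1,516)×150 + (1,516/2)×24 = €22,733.56
|ΔTC| = |€18,813.90 − €22,733.56| = €3,919.66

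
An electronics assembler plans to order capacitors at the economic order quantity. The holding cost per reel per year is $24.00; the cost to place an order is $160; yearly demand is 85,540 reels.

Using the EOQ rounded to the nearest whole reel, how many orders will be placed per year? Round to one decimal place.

EOQ = √(2DS/H) = √(2 × 85,540 × 160 / 24)
    = √(1,140,533.33) ≈ 1,067.96 → Q = 1,068
Orders per year = D/Q = 85,540 / 1,068 = 80.094

80.1 orders per year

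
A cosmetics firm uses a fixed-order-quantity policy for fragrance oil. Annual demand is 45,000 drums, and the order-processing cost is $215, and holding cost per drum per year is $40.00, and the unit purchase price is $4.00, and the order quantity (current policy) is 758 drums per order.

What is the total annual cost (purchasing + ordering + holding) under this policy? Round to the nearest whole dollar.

$207,924

Orders/yr = 45,000/758 = 59.367; ordering cost = 59.367 × $215 = $12,763.85
Average inventory = 758/2 = 379; holding cost = 379 × $40 = $15,160.00
Purchase cost = D·C = 45,000 × 4 = $180,000.00
Total = $12,763.85 + $15,160.00 + $180,000.00 = $207,923.85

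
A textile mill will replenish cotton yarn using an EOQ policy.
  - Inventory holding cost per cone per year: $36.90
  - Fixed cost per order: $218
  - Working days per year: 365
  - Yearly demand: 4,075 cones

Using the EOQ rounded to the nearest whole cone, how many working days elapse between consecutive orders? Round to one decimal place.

EOQ = √(2DS/H) = √(2 × 4,075 × 218 / 36.9)
    = √(48,149.05) ≈ 219.43 → Q = 219 cones
T = Q/D × 365 days = 219/4,075 × 365 = 19.616 days

19.6 days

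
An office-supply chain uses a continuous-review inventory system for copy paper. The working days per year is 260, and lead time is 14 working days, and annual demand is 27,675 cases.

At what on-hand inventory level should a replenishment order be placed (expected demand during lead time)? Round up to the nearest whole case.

Daily demand d = 27,675 / 260 = 106.442 cases/day
Demand during lead time = 106.442 × 14 = 1,490.19
Reorder point = 1,490.19 → round up

1,491 cases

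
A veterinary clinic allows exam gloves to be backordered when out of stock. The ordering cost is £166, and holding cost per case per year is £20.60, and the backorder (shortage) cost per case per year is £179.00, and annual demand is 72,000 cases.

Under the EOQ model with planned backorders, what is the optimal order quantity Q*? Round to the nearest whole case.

Q* = √(2DS/H) · √((H + b)/b)
   = √(2 × 72,000 × 166 / 20.6) · √((20.6 + 179) / 179)
   = 1,077.213 × 1.0560 ≈ 1,137.51

1,138 cases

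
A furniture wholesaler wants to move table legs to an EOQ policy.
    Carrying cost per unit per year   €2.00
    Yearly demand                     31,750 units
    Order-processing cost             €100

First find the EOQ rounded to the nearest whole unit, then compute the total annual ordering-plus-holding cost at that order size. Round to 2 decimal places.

Optimal lot size Q* = (2 × 31,750 × €100 / €2)^½ ≈ 1,781.85 → Q = 1,782 units
Annual ordering cost = (D/Q)·S = (31,750/1,782) × 100 = €1,781.71
Annual holding cost  = (Q/2)·H = (1,782/2) × 2 = €1,782.00
Total = €1,781.71 + €1,782.00 = €3,563.71

€3,563.71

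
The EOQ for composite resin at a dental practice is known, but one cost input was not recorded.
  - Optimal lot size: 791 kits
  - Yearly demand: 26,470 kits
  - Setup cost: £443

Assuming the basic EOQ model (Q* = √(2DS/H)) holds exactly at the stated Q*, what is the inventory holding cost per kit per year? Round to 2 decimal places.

EOQ relation: Q² = 2DS/H, so rearrange for the unknown.
H = 2DS / Q² = 2 × 26,470 × 443 / 791² = 37.4830

£37.48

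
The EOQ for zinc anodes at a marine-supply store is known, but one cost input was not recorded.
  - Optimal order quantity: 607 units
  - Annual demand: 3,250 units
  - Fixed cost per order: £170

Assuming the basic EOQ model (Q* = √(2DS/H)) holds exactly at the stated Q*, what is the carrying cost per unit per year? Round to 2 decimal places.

£3.00

Since Q* = (2DS/H)^½, squaring gives Q*²·H = 2DS.
H = 2DS / Q² = 2 × 3,250 × 170 / 607² = 2.9991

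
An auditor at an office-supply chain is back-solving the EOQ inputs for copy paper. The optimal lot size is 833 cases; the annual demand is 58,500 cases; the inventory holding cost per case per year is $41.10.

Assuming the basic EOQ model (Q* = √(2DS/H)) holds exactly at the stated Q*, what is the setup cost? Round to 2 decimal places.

Since Q* = (2DS/H)^½, squaring gives Q*²·H = 2DS.
S = Q²H / (2D) = 833² × 41.1 / (2 × 58,500) = 243.7508

$243.75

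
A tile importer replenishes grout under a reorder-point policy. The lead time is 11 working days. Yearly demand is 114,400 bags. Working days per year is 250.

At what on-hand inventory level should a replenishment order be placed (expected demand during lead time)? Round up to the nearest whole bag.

Daily demand d = 114,400 / 250 = 457.600 bags/day
Demand during lead time = 457.600 × 11 = 5,033.60
Reorder point = 5,033.60 → round up

5,034 bags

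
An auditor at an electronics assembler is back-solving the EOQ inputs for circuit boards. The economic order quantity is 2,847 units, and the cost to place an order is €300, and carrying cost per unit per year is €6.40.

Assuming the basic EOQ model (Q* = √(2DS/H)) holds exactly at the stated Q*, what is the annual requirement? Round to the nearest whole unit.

EOQ relation: Q² = 2DS/H, so rearrange for the unknown.
D = Q²H / (2S) = 2,847² × 6.4 / (2 × 300) = 86,457.70

86,458 units per year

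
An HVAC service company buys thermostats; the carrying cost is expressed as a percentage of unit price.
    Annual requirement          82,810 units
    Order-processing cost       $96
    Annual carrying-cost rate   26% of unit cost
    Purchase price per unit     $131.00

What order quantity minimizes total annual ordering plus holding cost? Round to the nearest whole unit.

Carrying cost H = $131 × 26% = $34.0600/unit/yr
2DS/H = 2·82,810·96/34.06 = 466,809.16
EOQ = √466,809.16 ≈ 683.23

683 units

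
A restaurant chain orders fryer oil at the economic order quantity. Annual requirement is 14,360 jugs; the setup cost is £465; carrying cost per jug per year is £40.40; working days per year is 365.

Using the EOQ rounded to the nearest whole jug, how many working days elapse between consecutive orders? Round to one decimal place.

Q* = √(2·D·S / H) = √(2·14,360·465 / 40.4) = √330,564.4 ≈ 574.95 → Q = 575 jugs
T = Q/D × 365 days = 575/14,360 × 365 = 14.615 days

14.6 days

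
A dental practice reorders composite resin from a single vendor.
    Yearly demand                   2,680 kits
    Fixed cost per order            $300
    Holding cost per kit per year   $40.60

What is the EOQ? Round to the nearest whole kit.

Q* = √(2·D·S / H) = √(2·2,680·300 / 40.6) = √39,605.9 ≈ 199.01

199 kits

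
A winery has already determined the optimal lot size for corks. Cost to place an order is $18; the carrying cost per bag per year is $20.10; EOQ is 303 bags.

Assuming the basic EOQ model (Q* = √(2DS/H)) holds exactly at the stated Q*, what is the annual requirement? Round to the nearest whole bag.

51,260 bags per year

Since Q* = (2DS/H)^½, squaring gives Q*²·H = 2DS.
D = Q²H / (2S) = 303² × 20.1 / (2 × 18) = 51,260.03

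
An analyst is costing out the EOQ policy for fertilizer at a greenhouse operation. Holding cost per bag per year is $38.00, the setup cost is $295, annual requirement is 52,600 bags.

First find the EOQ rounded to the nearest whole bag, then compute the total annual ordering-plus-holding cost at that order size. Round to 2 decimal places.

$34,340.82

2DS/H = 2·52,600·295/38 = 816,684.21
EOQ = √816,684.21 ≈ 903.71 → Q = 904 bags
Ordering: D/Q × S = 52,600/904 × $295 = $17,164.82
Holding:  Q/2 × H = 904/2 × $38 = $17,176.00
Total = $17,164.82 + $17,176.00 = $34,340.82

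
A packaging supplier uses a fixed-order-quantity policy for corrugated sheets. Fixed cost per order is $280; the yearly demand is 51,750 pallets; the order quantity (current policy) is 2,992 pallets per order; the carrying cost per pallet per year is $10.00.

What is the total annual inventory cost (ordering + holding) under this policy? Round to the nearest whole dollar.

$19,803

Orders/yr = 51,750/2,992 = 17.296; ordering cost = 17.296 × $280 = $4,842.91
Average inventory = 2,992/2 = 1496; holding cost = 1496 × $10 = $14,960.00
Total = $4,842.91 + $14,960.00 = $19,802.91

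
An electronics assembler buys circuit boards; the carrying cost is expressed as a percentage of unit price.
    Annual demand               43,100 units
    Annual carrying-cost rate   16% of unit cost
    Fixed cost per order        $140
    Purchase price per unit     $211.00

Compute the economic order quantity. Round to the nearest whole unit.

598 units

H = i·C = 0.16 × $211 = $33.7600 per unit-year
2DS/H = 2·43,100·140/33.76 = 357,464.45
EOQ = √357,464.45 ≈ 597.88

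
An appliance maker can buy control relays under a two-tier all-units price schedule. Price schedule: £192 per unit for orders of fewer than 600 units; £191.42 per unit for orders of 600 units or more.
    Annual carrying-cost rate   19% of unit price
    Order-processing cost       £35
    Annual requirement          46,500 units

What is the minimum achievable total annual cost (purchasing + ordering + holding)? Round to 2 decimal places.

H₁ = 19%×£192 = £36.4800;  H₂ = 19%×£191.42 = £36.3698
EOQ₁ = √(2×46,500×35/36.4800) = 298.71  (< 600, feasible at tier 1)
EOQ₂ = √(2×46,500×35/36.3698) = 299.16  (< 600 → use Q = 600 at tier-2 price)
TC(tier 1 (EOQ₁), Q≈298.7) = £8,938,896.90
TC(tier 2, Q≈600.0) = £8,914,653.44
Minimum at tier 2: £8,914,653.44

£8,914,653.44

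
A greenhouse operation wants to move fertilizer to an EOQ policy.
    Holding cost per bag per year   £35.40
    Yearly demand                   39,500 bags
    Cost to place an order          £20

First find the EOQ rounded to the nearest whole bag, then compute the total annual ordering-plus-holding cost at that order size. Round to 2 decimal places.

£7,478.78

EOQ = √(2DS/H) = √(2 × 39,500 × 20 / 35.4)
    = √(44,632.77) ≈ 211.26 → Q = 211 bags
Orders/yr = 39,500/211 = 187.204; ordering cost = 187.204 × £20 = £3,744.08
Average inventory = 211/2 = 105.5; holding cost = 105.5 × £35.4 = £3,734.70
Total = £3,744.08 + £3,734.70 = £7,478.78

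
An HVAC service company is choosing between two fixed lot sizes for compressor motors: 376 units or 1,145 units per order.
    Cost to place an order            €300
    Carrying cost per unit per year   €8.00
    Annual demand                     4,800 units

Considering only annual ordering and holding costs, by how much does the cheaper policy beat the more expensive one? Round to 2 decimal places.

€503.85

Annual cost at Q: ordering D·S/Q plus holding Q·H/2.
TC(376) = (4,800/376)×300 + (376/2)×8 = €5,333.79
TC(1,145) = (4,800/1,145)×300 + (1,145/2)×8 = €5,837.64
Cheaper: Q = 376.  Difference = €503.85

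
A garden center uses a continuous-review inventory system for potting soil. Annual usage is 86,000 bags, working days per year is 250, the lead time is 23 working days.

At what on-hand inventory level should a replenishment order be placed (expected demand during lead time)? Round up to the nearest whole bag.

Daily demand d = 86,000 / 250 = 344.000 bags/day
Demand during lead time = 344.000 × 23 = 7,912.00
Reorder point = 7,912.00 → round up

7,912 bags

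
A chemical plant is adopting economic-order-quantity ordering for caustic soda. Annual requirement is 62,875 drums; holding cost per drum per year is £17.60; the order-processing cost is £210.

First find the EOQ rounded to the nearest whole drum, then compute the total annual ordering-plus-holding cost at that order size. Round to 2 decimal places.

EOQ = √(2DS/H) = √(2 × 62,875 × 210 / 17.6)
    = √(1,500,426.14) ≈ 1,224.92 → Q = 1,225 drums
Annual ordering cost = (D/Q)·S = (62,875/1,225) × 210 = £10,778.57
Annual holding cost  = (Q/2)·H = (1,225/2) × 17.6 = £10,780.00
Total = £10,778.57 + £10,780.00 = £21,558.57

£21,558.57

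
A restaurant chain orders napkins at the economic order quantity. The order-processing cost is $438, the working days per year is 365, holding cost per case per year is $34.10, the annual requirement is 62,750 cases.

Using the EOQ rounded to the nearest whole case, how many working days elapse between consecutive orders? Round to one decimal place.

7.4 days

Optimal lot size Q* = (2 × 62,750 × $438 / $34.1)^½ ≈ 1,269.64 → Q = 1,270 cases
Cycle time = (working days × Q)/D = (365 × 1,270) / 62,750 = 7.387 days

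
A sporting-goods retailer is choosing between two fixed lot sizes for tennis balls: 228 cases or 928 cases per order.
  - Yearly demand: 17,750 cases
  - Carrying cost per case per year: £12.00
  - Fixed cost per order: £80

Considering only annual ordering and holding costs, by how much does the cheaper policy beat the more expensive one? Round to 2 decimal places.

TC(Q) = (D/Q)S + (Q/2)H
TC(228) = (17,750/228)×80 + (228/2)×12 = £7,596.07
TC(928) = (17,750/928)×80 + (928/2)×12 = £7,098.17
|ΔTC| = |£7,596.07 − £7,098.17| = £497.90

£497.90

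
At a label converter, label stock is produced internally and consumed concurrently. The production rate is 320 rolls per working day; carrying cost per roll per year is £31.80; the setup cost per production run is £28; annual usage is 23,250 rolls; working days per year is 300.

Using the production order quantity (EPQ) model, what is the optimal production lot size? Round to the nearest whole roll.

232 rolls

Daily demand d = 23,250/300 = 77.500; p = 320; 1 − d/p = 0.75781
EPQ = √(2DS / (H(1 − d/p)))
    = √(2 × 23,250 × 28 / (31.8 × 0.75781)) ≈ 232.44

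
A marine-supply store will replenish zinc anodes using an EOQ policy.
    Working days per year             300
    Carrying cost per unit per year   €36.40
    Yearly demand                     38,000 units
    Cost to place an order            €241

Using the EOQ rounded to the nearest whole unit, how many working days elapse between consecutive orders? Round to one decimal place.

Q* = √(2·D·S / H) = √(2·38,000·241 / 36.4) = √503,186.8 ≈ 709.36 → Q = 709 units
T = Q/D × 300 days = 709/38,000 × 300 = 5.597 days

5.6 days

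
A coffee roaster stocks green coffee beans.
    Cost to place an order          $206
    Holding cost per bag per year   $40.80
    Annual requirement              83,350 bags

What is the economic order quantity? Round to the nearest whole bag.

2DS/H = 2·83,350·206/40.8 = 841,671.57
EOQ = √841,671.57 ≈ 917.43

917 bags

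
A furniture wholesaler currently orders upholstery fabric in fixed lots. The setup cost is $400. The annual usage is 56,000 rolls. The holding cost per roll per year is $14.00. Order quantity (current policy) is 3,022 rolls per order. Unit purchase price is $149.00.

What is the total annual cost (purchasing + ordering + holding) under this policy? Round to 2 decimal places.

$8,372,566.31

Orders/yr = 56,000/3,022 = 18.531; ordering cost = 18.531 × $400 = $7,412.31
Average inventory = 3,022/2 = 1511; holding cost = 1511 × $14 = $21,154.00
Purchase cost = D·C = 56,000 × 149 = $8,344,000.00
Total = $7,412.31 + $21,154.00 + $8,344,000.00 = $8,372,566.31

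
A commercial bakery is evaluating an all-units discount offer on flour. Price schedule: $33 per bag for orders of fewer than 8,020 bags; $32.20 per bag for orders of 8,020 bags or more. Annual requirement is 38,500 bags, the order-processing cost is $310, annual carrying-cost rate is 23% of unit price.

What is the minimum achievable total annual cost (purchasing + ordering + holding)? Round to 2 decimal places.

H₁ = 23%×$33 = $7.5900;  H₂ = 23%×$32.20 = $7.4060
EOQ₁ = √(2×38,500×310/7.5900) = 1,773.39  (< 8,020, feasible at tier 1)
EOQ₂ = √(2×38,500×310/7.4060) = 1,795.29  (< 8,020 → use Q = 8,020 at tier-2 price)
TC(tier 1 (EOQ₁), Q≈1,773.4) = $1,283,960.06
TC(tier 2, Q≈8,020.0) = $1,270,886.21
Minimum at tier 2: $1,270,886.21

$1,270,886.21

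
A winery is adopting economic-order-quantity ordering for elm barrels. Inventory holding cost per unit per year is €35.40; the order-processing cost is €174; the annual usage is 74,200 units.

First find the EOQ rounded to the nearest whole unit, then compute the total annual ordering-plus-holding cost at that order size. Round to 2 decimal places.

2DS/H = 2·74,200·174/35.4 = 729,423.73
EOQ = √729,423.73 ≈ 854.06 → Q = 854 units
Annual ordering cost = (D/Q)·S = (74,200/854) × 174 = €15,118.03
Annual holding cost  = (Q/2)·H = (854/2) × 35.4 = €15,115.80
Total = €15,118.03 + €15,115.80 = €30,233.83

€30,233.83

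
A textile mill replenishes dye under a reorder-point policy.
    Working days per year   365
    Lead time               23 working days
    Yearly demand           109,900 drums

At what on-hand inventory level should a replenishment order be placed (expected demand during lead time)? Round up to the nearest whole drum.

Daily demand d = 109,900 / 365 = 301.096 drums/day
Demand during lead time = 301.096 × 23 = 6,925.21
Reorder point = 6,925.21 → round up

6,926 drums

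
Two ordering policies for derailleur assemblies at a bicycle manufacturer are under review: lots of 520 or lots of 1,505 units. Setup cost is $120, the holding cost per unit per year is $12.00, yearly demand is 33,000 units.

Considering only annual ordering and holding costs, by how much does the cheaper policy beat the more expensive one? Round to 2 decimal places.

$925.84

For each Q, cost = (D/Q)·S + (Q/2)·H.
TC(520) = (33,000/520)×120 + (520/2)×12 = $10,735.38
TC(1,505) = (33,000/1,505)×120 + (1,505/2)×12 = $11,661.23
Lots of 520 are cheaper by $925.84.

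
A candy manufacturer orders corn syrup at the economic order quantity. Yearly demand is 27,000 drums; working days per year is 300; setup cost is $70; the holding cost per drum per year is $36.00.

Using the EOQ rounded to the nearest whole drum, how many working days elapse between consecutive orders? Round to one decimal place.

2DS/H = 2·27,000·70/36 = 105,000.00
EOQ = √105,000.00 ≈ 324.04 → Q = 324 drums
Cycle time = (working days × Q)/D = (300 × 324) / 27,000 = 3.600 days

3.6 days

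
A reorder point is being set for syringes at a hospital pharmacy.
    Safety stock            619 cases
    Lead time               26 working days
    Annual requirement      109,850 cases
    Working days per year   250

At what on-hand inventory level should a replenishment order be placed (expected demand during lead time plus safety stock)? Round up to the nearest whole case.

Daily demand d = 109,850 / 250 = 439.400 cases/day
Demand during lead time = 439.400 × 26 = 11,424.40
Reorder point = 11,424.40 + 619 = 12,043.40 → round up

12,044 cases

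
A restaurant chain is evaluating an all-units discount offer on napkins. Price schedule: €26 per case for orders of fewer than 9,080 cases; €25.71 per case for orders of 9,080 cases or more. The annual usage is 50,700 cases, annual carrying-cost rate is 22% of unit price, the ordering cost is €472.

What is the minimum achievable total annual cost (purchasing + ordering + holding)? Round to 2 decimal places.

€1,331,811.65

H₁ = 22%×€26 = €5.7200;  H₂ = 22%×€25.71 = €5.6562
EOQ₁ = √(2×50,700×472/5.7200) = 2,892.62  (< 9,080, feasible at tier 1)
EOQ₂ = √(2×50,700×472/5.6562) = 2,908.89  (< 9,080 → use Q = 9,080 at tier-2 price)
TC(tier 1 (EOQ₁), Q≈2,892.6) = €1,334,745.81
TC(tier 2, Q≈9,080.0) = €1,331,811.65
Minimum at tier 2: €1,331,811.65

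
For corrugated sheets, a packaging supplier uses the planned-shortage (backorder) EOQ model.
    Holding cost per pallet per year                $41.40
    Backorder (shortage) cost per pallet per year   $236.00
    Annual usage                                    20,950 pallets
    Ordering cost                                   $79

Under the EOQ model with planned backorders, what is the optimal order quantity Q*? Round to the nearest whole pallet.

Q* = √(2DS/H) · √((H + b)/b)
   = √(2 × 20,950 × 79 / 41.4) · √((41.4 + 236) / 236)
   = 282.762 × 1.0842 ≈ 306.56

307 pallets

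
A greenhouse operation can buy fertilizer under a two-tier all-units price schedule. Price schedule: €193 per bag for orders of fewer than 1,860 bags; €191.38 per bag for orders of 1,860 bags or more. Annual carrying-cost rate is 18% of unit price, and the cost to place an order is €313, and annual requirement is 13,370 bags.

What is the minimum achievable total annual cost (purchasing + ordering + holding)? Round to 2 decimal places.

€2,593,037.51

H₁ = 18%×€193 = €34.7400;  H₂ = 18%×€191.38 = €34.4484
EOQ₁ = √(2×13,370×313/34.7400) = 490.84  (< 1,860, feasible at tier 1)
EOQ₂ = √(2×13,370×313/34.4484) = 492.91  (< 1,860 → use Q = 1,860 at tier-2 price)
TC(tier 1 (EOQ₁), Q≈490.8) = €2,597,461.70
TC(tier 2, Q≈1,860.0) = €2,593,037.51
Minimum at tier 2: €2,593,037.51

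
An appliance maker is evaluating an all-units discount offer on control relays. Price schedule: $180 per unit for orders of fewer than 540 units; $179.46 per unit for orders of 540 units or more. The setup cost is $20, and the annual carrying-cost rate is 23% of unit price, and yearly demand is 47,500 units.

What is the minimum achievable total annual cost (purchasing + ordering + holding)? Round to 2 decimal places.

$8,537,253.73

H₁ = 23%×$180 = $41.4000;  H₂ = 23%×$179.46 = $41.2758
EOQ₁ = √(2×47,500×20/41.4000) = 214.23  (< 540, feasible at tier 1)
EOQ₂ = √(2×47,500×20/41.2758) = 214.55  (< 540 → use Q = 540 at tier-2 price)
TC(tier 1 (EOQ₁), Q≈214.2) = $8,558,869.05
TC(tier 2, Q≈540.0) = $8,537,253.73
Minimum at tier 2: $8,537,253.73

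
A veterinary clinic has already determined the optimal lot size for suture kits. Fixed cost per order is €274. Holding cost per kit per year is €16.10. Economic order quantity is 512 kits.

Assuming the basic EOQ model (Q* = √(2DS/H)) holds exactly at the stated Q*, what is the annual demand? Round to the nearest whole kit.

From Q* = √(2DS/H) ⇒ Q*² = 2DS/H.
D = Q²H / (2S) = 512² × 16.1 / (2 × 274) = 7,701.68

7,702 kits per year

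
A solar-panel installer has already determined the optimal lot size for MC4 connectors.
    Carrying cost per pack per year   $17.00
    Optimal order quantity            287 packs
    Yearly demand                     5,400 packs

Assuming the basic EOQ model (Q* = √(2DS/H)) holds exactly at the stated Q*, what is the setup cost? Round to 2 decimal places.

From Q* = √(2DS/H) ⇒ Q*² = 2DS/H.
S = Q²H / (2D) = 287² × 17 / (2 × 5,400) = 129.6549

$129.65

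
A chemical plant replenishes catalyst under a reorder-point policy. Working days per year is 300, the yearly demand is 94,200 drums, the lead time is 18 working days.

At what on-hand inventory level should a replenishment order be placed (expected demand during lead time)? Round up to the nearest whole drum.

Daily demand d = 94,200 / 300 = 314.000 drums/day
Demand during lead time = 314.000 × 18 = 5,652.00
Reorder point = 5,652.00 → round up

5,652 drums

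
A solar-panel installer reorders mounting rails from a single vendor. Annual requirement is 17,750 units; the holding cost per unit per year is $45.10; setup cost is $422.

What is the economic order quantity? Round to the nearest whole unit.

Q* = √(2·D·S / H) = √(2·17,750·422 / 45.1) = √332,172.9 ≈ 576.34

576 units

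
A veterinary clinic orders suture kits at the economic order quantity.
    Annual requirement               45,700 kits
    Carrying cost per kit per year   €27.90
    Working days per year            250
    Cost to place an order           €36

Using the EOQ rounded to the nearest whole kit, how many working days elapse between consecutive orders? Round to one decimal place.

Q* = √(2·D·S / H) = √(2·45,700·36 / 27.9) = √117,935.5 ≈ 343.42 → Q = 343 kits
Cycle time = (working days × Q)/D = (250 × 343) / 45,700 = 1.876 days

1.9 days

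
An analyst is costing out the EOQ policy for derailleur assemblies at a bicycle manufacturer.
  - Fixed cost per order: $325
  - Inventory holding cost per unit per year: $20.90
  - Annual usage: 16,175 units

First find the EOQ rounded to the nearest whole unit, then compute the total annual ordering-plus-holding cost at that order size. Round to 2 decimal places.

EOQ = √(2DS/H) = √(2 × 16,175 × 325 / 20.9)
    = √(503,050.24) ≈ 709.26 → Q = 709 units
Ordering: D/Q × S = 16,175/709 × $325 = $7,414.49
Holding:  Q/2 × H = 709/2 × $20.9 = $7,409.05
Total = $7,414.49 + $7,409.05 = $14,823.54

$14,823.54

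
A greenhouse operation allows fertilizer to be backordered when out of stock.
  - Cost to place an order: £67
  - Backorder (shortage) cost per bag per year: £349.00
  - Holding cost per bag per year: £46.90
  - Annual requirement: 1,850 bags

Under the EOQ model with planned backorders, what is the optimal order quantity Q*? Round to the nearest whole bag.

Basic EOQ = √(2·1,850·67/46.9) = 72.703
Backorder adjustment √((H+b)/b) = √((46.9+349)/349) = 1.0651
Q* = 72.703 × 1.0651 ≈ 77.43

77 bags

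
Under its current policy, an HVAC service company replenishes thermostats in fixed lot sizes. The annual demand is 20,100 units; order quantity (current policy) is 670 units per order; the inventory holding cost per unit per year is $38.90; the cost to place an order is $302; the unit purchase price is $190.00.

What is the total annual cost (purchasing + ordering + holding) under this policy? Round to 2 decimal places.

Annual ordering cost = (D/Q)·S = (20,100/670) × 302 = $9,060.00
Annual holding cost  = (Q/2)·H = (670/2) × 38.9 = $13,031.50
Purchase cost = D·C = 20,100 × 190 = $3,819,000.00
Total = $9,060.00 + $13,031.50 + $3,819,000.00 = $3,841,091.50

$3,841,091.50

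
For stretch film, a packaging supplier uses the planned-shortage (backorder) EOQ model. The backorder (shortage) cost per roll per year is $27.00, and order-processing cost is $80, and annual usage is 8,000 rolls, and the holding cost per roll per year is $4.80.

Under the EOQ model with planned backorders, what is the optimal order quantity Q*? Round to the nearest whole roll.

Q* = √(2DS/H) · √((H + b)/b)
   = √(2 × 8,000 × 80 / 4.8) · √((4.8 + 27) / 27)
   = 516.398 × 1.0853 ≈ 560.42

560 rolls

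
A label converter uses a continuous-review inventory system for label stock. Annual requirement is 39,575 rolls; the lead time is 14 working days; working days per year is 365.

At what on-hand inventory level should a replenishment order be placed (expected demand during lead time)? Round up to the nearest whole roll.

Daily demand d = 39,575 / 365 = 108.425 rolls/day
Demand during lead time = 108.425 × 14 = 1,517.95
Reorder point = 1,517.95 → round up

1,518 rolls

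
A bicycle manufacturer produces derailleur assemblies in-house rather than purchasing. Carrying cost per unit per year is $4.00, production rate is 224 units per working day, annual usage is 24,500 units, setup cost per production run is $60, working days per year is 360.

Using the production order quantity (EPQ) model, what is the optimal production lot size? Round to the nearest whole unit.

1,028 units

Daily demand d = 24,500/360 = 68.056; p = 224; 1 − d/p = 0.69618
EPQ = √(2DS / (H(1 − d/p)))
    = √(2 × 24,500 × 60 / (4 × 0.69618)) ≈ 1,027.50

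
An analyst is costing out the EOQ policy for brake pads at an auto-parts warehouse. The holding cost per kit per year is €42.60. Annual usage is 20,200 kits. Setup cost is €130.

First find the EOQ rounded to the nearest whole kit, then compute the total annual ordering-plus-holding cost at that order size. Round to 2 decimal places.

Q* = √(2·D·S / H) = √(2·20,200·130 / 42.6) = √123,286.4 ≈ 351.12 → Q = 351 kits
Ordering: D/Q × S = 20,200/351 × €130 = €7,481.48
Holding:  Q/2 × H = 351/2 × €42.6 = €7,476.30
Total = €7,481.48 + €7,476.30 = €14,957.78

€14,957.78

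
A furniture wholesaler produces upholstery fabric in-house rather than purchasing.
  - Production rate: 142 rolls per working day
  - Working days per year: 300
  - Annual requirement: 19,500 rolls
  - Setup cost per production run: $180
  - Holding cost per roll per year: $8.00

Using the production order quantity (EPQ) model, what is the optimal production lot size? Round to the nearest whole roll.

Daily demand d = 19,500/300 = 65.000; p = 142; 1 − d/p = 0.54225
EPQ = √(2DS / (H(1 − d/p)))
    = √(2 × 19,500 × 180 / (8 × 0.54225)) ≈ 1,272.10

1,272 rolls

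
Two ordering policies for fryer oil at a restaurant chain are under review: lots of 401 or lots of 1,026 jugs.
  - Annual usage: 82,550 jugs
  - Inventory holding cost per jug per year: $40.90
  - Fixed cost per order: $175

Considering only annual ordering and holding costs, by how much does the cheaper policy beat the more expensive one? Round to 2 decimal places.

$9,164.15

Annual cost at Q: ordering D·S/Q plus holding Q·H/2.
TC(401) = (82,550/401)×175 + (401/2)×40.9 = $44,226.01
TC(1,026) = (82,550/1,026)×175 + (1,026/2)×40.9 = $35,061.87
Lots of 1,026 are cheaper by $9,164.15.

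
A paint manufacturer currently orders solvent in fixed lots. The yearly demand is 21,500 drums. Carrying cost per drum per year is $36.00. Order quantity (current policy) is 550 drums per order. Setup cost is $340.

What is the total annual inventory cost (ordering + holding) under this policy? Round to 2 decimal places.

Ordering: D/Q × S = 21,500/550 × $340 = $13,290.91
Holding:  Q/2 × H = 550/2 × $36 = $9,900.00
Total = $13,290.91 + $9,900.00 = $23,190.91

$23,190.91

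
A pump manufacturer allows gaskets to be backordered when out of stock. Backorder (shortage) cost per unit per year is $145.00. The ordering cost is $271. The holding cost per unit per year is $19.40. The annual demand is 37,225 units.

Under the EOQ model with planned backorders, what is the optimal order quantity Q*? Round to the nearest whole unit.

Basic EOQ = √(2·37,225·271/19.4) = 1,019.803
Backorder adjustment √((H+b)/b) = √((19.4+145)/145) = 1.0648
Q* = 1,019.803 × 1.0648 ≈ 1,085.88

1,086 units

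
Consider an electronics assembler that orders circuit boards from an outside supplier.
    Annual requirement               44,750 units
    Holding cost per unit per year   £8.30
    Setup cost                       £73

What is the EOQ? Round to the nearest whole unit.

887 units

Q* = √(2·D·S / H) = √(2·44,750·73 / 8.3) = √787,168.7 ≈ 887.23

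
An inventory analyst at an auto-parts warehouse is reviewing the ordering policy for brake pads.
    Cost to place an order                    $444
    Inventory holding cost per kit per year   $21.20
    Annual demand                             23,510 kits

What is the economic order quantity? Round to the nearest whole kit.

Q* = √(2·D·S / H) = √(2·23,510·444 / 21.2) = √984,758.5 ≈ 992.35

992 kits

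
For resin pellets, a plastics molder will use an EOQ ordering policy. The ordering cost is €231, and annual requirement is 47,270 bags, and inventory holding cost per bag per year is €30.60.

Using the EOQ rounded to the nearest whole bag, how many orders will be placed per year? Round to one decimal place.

Optimal lot size Q* = (2 × 47,270 × €231 / €30.6)^½ ≈ 844.80 → Q = 845
Orders per year = D/Q = 47,270 / 845 = 55.941

55.9 orders per year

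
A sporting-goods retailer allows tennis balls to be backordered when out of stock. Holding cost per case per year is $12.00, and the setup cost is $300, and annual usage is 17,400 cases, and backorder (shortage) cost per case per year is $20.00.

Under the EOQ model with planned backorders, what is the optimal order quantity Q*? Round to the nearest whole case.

1,180 cases

Q* = √(2DS/H) · √((H + b)/b)
   = √(2 × 17,400 × 300 / 12) · √((12 + 20) / 20)
   = 932.738 × 1.2649 ≈ 1,179.83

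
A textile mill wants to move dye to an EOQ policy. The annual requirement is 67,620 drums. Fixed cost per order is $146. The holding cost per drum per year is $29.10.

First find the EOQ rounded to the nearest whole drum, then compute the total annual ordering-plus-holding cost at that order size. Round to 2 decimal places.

$23,970.41

Optimal lot size Q* = (2 × 67,620 × $146 / $29.1)^½ ≈ 823.73 → Q = 824 drums
Annual ordering cost = (D/Q)·S = (67,620/824) × 146 = $11,981.21
Annual holding cost  = (Q/2)·H = (824/2) × 29.1 = $11,989.20
Total = $11,981.21 + $11,989.20 = $23,970.41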